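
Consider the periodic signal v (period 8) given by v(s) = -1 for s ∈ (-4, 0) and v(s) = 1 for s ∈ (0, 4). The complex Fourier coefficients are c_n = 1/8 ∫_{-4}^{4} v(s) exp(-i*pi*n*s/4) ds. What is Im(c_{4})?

Since v is real-valued, Im(c_{4}) = -1/8 ∫_{-4}^{4} v(s) sin(pi*s) ds = -b_{4}/2.
v is odd and sin(pi*s) is odd, so the integrand is even: ∫_{-4}^{4} v(s) sin(pi*s) ds = 2∫_0^{4} v(s) sin(pi*s) ds.
Directly, an antiderivative of (1) sin(pi*s) is -cos(pi*s)/pi; evaluating from 0 to 4: ∫_{0}^{4} (1) sin(pi*s) ds = (-1/pi) - (-1/pi) = 0.
So ∫_{-4}^{4} v(s) sin(pi*s) ds = 0.
Hence Im(c_{4}) = (-1/8)·(0) = 0.

0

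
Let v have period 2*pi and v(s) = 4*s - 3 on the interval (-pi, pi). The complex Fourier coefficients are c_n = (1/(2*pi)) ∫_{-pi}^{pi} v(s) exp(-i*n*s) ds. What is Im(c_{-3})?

4/3

Since v is real-valued, Im(c_{-3}) = -(1/(2*pi)) ∫_{-pi}^{pi} v(s) sin(-3*s) ds = b_{3}/2.
Integrating by parts (boundary term plus one more integral), an antiderivative of (4*s - 3) sin(-3*s) is 4*s*cos(3*s)/3 - 4*sin(3*s)/9 - cos(3*s); evaluating from -pi to pi: ∫_{-pi}^{pi} (4*s - 3) sin(-3*s) ds = (1 - 4*pi/3) - (1 + 4*pi/3) = -8*pi/3.
Hence Im(c_{-3}) = (-1/(2*pi))·(-8*pi/3) = 4/3.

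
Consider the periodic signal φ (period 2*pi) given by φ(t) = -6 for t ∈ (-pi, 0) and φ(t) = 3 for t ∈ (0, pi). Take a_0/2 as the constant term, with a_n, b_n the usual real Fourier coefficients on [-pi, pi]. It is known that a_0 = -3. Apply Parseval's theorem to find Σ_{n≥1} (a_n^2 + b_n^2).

Parseval: a_0^2/2 + Σ_{n≥1} (a_n^2+b_n^2) = 1/pi ∫_{-pi}^{pi} φ(t)^2 dt = 45.
Subtract a_0^2/2 = 9/2: Σ (a_n^2+b_n^2) = 81/2.

81/2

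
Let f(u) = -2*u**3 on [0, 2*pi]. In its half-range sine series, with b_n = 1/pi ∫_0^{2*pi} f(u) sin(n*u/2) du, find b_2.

-24 + 16*pi**2

b_2 = 1/pi ∫_0^{2*pi} (-2*u**3) sin(u) du.
Integrating by parts three times (tabular method), an antiderivative of (-2*u**3) sin(u) is 2*u**3*cos(u) - 6*u**2*sin(u) - 12*u*cos(u) + 12*sin(u); evaluating from 0 to 2*pi: ∫_{0}^{2*pi} (-2*u**3) sin(u) du = (-24*pi + 16*pi**3) - (0) = -24*pi + 16*pi**3.
Hence b_2 = (1/pi)·(-24*pi + 16*pi**3) = -24 + 16*pi**2.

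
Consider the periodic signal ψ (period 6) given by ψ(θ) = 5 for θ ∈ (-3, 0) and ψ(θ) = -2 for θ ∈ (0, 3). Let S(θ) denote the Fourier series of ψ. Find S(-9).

θ = -9 differs from θ = 3 by -2 full period(s), and the series is 6-periodic.
At θ = 3 the one-sided limits are ψ(3^-) = -2 and ψ(3^+) = 5.
By Dirichlet's theorem the series converges to their average, [(-2) + (5)]/2 = 3/2.

3/2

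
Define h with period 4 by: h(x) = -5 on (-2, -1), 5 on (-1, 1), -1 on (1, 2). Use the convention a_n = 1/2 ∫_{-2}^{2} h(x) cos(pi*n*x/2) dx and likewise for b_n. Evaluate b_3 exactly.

4/(3*pi)

b_3 = 1/2 ∫_{-2}^{2} h(x) sin(3*pi*x/2) dx.
Split the integral at the breakpoints.
Directly, an antiderivative of (-5) sin(3*pi*x/2) is 10*cos(3*pi*x/2)/(3*pi); evaluating from -2 to -1: ∫_{-2}^{-1} (-5) sin(3*pi*x/2) dx = (0) - (-10/(3*pi)) = 10/(3*pi).
Directly, an antiderivative of (5) sin(3*pi*x/2) is -10*cos(3*pi*x/2)/(3*pi); evaluating from -1 to 1: ∫_{-1}^{1} (5) sin(3*pi*x/2) dx = (0) - (0) = 0.
Directly, an antiderivative of (-1) sin(3*pi*x/2) is 2*cos(3*pi*x/2)/(3*pi); evaluating from 1 to 2: ∫_{1}^{2} (-1) sin(3*pi*x/2) dx = (-2/(3*pi)) - (0) = -2/(3*pi).
Summing the pieces and multiplying by (1/2) gives b_3 = 4/(3*pi).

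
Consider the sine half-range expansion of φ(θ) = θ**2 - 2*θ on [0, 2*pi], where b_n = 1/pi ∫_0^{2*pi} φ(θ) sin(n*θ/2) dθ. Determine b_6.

4/3 - 4*pi/3

b_6 = 1/pi ∫_0^{2*pi} (θ**2 - 2*θ) sin(3*θ) dθ.
Integrating by parts twice (tabular method), an antiderivative of (θ**2 - 2*θ) sin(3*θ) is -θ**2*cos(3*θ)/3 + 2*θ*sin(3*θ)/9 + 2*θ*cos(3*θ)/3 - 2*sin(3*θ)/9 + 2*cos(3*θ)/27; evaluating from 0 to 2*pi: ∫_{0}^{2*pi} (θ**2 - 2*θ) sin(3*θ) dθ = (-4*pi**2/3 + 2/27 + 4*pi/3) - (2/27) = 4*pi*(1 - pi)/3.
Hence b_6 = (1/pi)·(4*pi*(1 - pi)/3) = 4/3 - 4*pi/3.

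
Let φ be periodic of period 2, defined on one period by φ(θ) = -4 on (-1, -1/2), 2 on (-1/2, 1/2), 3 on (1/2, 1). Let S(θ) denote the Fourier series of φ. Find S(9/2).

θ = 9/2 differs from θ = 1/2 by 2 full period(s), and the series is 2-periodic.
At θ = 1/2 the one-sided limits are φ(1/2^-) = 2 and φ(1/2^+) = 3.
By Dirichlet's theorem the series converges to their average, [(2) + (3)]/2 = 5/2.

5/2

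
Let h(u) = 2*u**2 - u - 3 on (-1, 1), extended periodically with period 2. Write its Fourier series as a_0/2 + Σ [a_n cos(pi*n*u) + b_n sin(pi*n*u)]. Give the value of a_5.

-8/(25*pi**2)

a_5 = ∫_{-1}^{1} h(u) cos(5*pi*u) du.
Integrating by parts twice (tabular method), an antiderivative of (2*u**2 - u - 3) cos(5*pi*u) is 2*u**2*sin(5*pi*u)/(5*pi) - u*sin(5*pi*u)/(5*pi) + 4*u*cos(5*pi*u)/(25*pi**2) - 3*sin(5*pi*u)/(5*pi) - 4*sin(5*pi*u)/(125*pi**3) - cos(5*pi*u)/(25*pi**2); evaluating from -1 to 1: ∫_{-1}^{1} (2*u**2 - u - 3) cos(5*pi*u) du = (-3/(25*pi**2)) - (1/(5*pi**2)) = -8/(25*pi**2).
Hence a_5 = -8/(25*pi**2).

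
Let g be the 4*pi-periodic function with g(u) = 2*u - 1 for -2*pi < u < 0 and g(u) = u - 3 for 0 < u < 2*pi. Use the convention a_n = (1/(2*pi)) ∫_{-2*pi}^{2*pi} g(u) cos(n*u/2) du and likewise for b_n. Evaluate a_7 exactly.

4/(49*pi)

a_7 = (1/(2*pi)) ∫_{-2*pi}^{2*pi} g(u) cos(7*u/2) du.
Split the integral at the breakpoints.
Integrating by parts (boundary term plus one more integral), an antiderivative of (2*u - 1) cos(7*u/2) is 4*u*sin(7*u/2)/7 - 2*sin(7*u/2)/7 + 8*cos(7*u/2)/49; evaluating from -2*pi to 0: ∫_{-2*pi}^{0} (2*u - 1) cos(7*u/2) du = (8/49) - (-8/49) = 16/49.
Integrating by parts (boundary term plus one more integral), an antiderivative of (u - 3) cos(7*u/2) is 2*u*sin(7*u/2)/7 - 6*sin(7*u/2)/7 + 4*cos(7*u/2)/49; evaluating from 0 to 2*pi: ∫_{0}^{2*pi} (u - 3) cos(7*u/2) du = (-4/49) - (4/49) = -8/49.
Summing the pieces and multiplying by (1/(2*pi)) gives a_7 = 4/(49*pi).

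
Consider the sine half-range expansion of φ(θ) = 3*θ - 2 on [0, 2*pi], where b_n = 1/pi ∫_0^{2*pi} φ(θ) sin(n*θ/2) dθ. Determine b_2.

-6

b_2 = 1/pi ∫_0^{2*pi} (3*θ - 2) sin(θ) dθ.
Integrating by parts (boundary term plus one more integral), an antiderivative of (3*θ - 2) sin(θ) is -3*θ*cos(θ) + 3*sin(θ) + 2*cos(θ); evaluating from 0 to 2*pi: ∫_{0}^{2*pi} (3*θ - 2) sin(θ) dθ = (2 - 6*pi) - (2) = -6*pi.
Hence b_2 = (1/pi)·(-6*pi) = -6.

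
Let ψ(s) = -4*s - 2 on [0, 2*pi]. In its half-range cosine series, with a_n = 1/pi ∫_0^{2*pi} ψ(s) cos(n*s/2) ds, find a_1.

32/pi

a_1 = 1/pi ∫_0^{2*pi} (-4*s - 2) cos(s/2) ds.
Integrating by parts (boundary term plus one more integral), an antiderivative of (-4*s - 2) cos(s/2) is -8*s*sin(s/2) - 4*sin(s/2) - 16*cos(s/2); evaluating from 0 to 2*pi: ∫_{0}^{2*pi} (-4*s - 2) cos(s/2) ds = (16) - (-16) = 32.
Hence a_1 = (1/pi)·(32) = 32/pi.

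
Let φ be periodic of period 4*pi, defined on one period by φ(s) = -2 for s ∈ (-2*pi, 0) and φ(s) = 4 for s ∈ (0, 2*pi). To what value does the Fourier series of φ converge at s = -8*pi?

s = -8*pi differs from s = 0 by -2 full period(s), and the series is 4*pi-periodic.
At s = 0 the one-sided limits are φ(0^-) = -2 and φ(0^+) = 4.
By Dirichlet's theorem the series converges to their average, [(-2) + (4)]/2 = 1.

1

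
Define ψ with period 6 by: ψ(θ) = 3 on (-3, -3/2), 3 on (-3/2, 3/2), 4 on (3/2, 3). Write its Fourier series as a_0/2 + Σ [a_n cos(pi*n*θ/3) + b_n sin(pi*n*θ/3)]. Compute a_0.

13/2

a_0 = 1/3 ∫_{-3}^{3} ψ(θ) dθ = 1/3 · (39/2) = 13/2.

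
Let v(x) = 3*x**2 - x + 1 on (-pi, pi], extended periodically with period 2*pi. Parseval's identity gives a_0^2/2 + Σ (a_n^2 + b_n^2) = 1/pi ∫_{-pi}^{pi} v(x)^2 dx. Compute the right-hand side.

2 + 14*pi**2/3 + 18*pi**4/5

1/pi ∫_{-pi}^{pi} v(x)^2 dx = 1/pi · (2*pi*(15 + 35*pi**2 + 27*pi**4)/15) = 2 + 14*pi**2/3 + 18*pi**4/5.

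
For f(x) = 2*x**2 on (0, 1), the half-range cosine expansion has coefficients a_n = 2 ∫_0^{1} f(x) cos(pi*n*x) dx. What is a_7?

-8/(49*pi**2)

a_7 = 2 ∫_0^{1} (2*x**2) cos(7*pi*x) dx.
Integrating by parts twice (tabular method), an antiderivative of (2*x**2) cos(7*pi*x) is 2*x**2*sin(7*pi*x)/(7*pi) + 4*x*cos(7*pi*x)/(49*pi**2) - 4*sin(7*pi*x)/(343*pi**3); evaluating from 0 to 1: ∫_{0}^{1} (2*x**2) cos(7*pi*x) dx = (-4/(49*pi**2)) - (0) = -4/(49*pi**2).
Hence a_7 = 2·(-4/(49*pi**2)) = -8/(49*pi**2).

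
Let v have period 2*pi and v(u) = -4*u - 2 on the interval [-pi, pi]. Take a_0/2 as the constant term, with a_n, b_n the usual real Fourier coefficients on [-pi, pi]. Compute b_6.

b_6 = 1/pi ∫_{-pi}^{pi} v(u) sin(6*u) du.
Integrating by parts (boundary term plus one more integral), an antiderivative of (-4*u - 2) sin(6*u) is 2*u*cos(6*u)/3 - sin(6*u)/9 + cos(6*u)/3; evaluating from -pi to pi: ∫_{-pi}^{pi} (-4*u - 2) sin(6*u) du = (1/3 + 2*pi/3) - (1/3 - 2*pi/3) = 4*pi/3.
Hence b_6 = (1/pi)·(4*pi/3) = 4/3.

4/3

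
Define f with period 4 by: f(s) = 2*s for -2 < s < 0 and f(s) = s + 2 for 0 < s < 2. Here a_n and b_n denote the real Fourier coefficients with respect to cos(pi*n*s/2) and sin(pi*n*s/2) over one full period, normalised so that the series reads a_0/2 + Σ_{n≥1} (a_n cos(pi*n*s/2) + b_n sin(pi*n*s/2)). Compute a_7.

4/(49*pi**2)

a_7 = 1/2 ∫_{-2}^{2} f(s) cos(7*pi*s/2) ds.
Split the integral at the breakpoints.
Integrating by parts (boundary term plus one more integral), an antiderivative of (2*s) cos(7*pi*s/2) is 4*s*sin(7*pi*s/2)/(7*pi) + 8*cos(7*pi*s/2)/(49*pi**2); evaluating from -2 to 0: ∫_{-2}^{0} (2*s) cos(7*pi*s/2) ds = (8/(49*pi**2)) - (-8/(49*pi**2)) = 16/(49*pi**2).
Integrating by parts (boundary term plus one more integral), an antiderivative of (s + 2) cos(7*pi*s/2) is 2*s*sin(7*pi*s/2)/(7*pi) + 4*sin(7*pi*s/2)/(7*pi) + 4*cos(7*pi*s/2)/(49*pi**2); evaluating from 0 to 2: ∫_{0}^{2} (s + 2) cos(7*pi*s/2) ds = (-4/(49*pi**2)) - (4/(49*pi**2)) = -8/(49*pi**2).
Summing the pieces and multiplying by (1/2) gives a_7 = 4/(49*pi**2).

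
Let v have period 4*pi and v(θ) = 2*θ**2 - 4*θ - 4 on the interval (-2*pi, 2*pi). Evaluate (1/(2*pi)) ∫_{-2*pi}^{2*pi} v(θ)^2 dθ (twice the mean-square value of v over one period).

(1/(2*pi)) ∫_{-2*pi}^{2*pi} v(θ)^2 dθ = (1/(2*pi)) · (64*pi + 256*pi**5/5) = 32 + 128*pi**4/5.

32 + 128*pi**4/5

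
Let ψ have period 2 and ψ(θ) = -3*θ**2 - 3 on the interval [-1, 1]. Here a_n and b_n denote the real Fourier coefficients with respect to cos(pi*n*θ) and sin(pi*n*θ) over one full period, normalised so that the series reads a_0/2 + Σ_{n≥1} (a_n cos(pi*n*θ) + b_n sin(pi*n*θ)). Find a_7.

12/(49*pi**2)

a_7 = ∫_{-1}^{1} ψ(θ) cos(7*pi*θ) dθ.
ψ is even and cos(7*pi*θ) is even, so the integrand is even and a_7 = 2 ∫_0^{1} ψ(θ) cos(7*pi*θ) dθ.
Integrating by parts twice (tabular method), an antiderivative of (-3*θ**2 - 3) cos(7*pi*θ) is -3*θ**2*sin(7*pi*θ)/(7*pi) - 6*θ*cos(7*pi*θ)/(49*pi**2) - 3*sin(7*pi*θ)/(7*pi) + 6*sin(7*pi*θ)/(343*pi**3); evaluating from 0 to 1: ∫_{0}^{1} (-3*θ**2 - 3) cos(7*pi*θ) dθ = (6/(49*pi**2)) - (0) = 6/(49*pi**2).
Hence a_7 = 2·(6/(49*pi**2)) = 12/(49*pi**2).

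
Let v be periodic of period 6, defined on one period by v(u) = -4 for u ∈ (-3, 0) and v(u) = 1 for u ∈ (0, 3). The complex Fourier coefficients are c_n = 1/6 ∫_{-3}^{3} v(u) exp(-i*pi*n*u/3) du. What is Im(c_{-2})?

Since v is real-valued, Im(c_{-2}) = -1/6 ∫_{-3}^{3} v(u) sin(-2*pi*u/3) du = b_{2}/2.
Split the integral at the breakpoints.
Directly, an antiderivative of (-4) sin(-2*pi*u/3) is -6*cos(2*pi*u/3)/pi; evaluating from -3 to 0: ∫_{-3}^{0} (-4) sin(-2*pi*u/3) du = (-6/pi) - (-6/pi) = 0.
Directly, an antiderivative of (1) sin(-2*pi*u/3) is 3*cos(2*pi*u/3)/(2*pi); evaluating from 0 to 3: ∫_{0}^{3} (1) sin(-2*pi*u/3) du = (3/(2*pi)) - (3/(2*pi)) = 0.
So ∫_{-3}^{3} v(u) sin(-2*pi*u/3) du = 0.
Hence Im(c_{-2}) = (-1/6)·(0) = 0.

0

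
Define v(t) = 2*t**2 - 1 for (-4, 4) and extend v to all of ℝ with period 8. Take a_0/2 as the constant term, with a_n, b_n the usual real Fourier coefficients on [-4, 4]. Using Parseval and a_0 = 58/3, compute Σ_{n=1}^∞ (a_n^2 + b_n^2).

8192/45

Parseval: a_0^2/2 + Σ_{n≥1} (a_n^2+b_n^2) = 1/4 ∫_{-4}^{4} v(t)^2 dt = 5534/15.
Subtract a_0^2/2 = 1682/9: Σ (a_n^2+b_n^2) = 8192/45.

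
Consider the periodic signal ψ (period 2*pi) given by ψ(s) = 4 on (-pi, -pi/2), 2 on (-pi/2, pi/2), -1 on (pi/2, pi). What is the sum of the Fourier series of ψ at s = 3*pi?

s = 3*pi differs from s = -pi by 2 full period(s), and the series is 2*pi-periodic.
At s = -pi the one-sided limits are ψ(-pi^-) = -1 and ψ(-pi^+) = 4.
By Dirichlet's theorem the series converges to their average, [(-1) + (4)]/2 = 3/2.

3/2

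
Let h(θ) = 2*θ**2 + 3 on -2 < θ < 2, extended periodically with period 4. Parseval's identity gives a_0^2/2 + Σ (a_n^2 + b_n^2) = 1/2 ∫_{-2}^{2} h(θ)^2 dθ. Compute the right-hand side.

1/2 ∫_{-2}^{2} h(θ)^2 dθ = 1/2 · (756/5) = 378/5.

378/5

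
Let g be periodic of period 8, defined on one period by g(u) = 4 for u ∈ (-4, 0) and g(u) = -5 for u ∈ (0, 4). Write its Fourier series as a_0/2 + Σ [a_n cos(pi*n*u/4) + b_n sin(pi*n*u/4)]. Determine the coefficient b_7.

-18/(7*pi)

b_7 = 1/4 ∫_{-4}^{4} g(u) sin(7*pi*u/4) du.
Split the integral at the breakpoints.
Directly, an antiderivative of (4) sin(7*pi*u/4) is -16*cos(7*pi*u/4)/(7*pi); evaluating from -4 to 0: ∫_{-4}^{0} (4) sin(7*pi*u/4) du = (-16/(7*pi)) - (16/(7*pi)) = -32/(7*pi).
Directly, an antiderivative of (-5) sin(7*pi*u/4) is 20*cos(7*pi*u/4)/(7*pi); evaluating from 0 to 4: ∫_{0}^{4} (-5) sin(7*pi*u/4) du = (-20/(7*pi)) - (20/(7*pi)) = -40/(7*pi).
Summing the pieces and multiplying by (1/4) gives b_7 = -18/(7*pi).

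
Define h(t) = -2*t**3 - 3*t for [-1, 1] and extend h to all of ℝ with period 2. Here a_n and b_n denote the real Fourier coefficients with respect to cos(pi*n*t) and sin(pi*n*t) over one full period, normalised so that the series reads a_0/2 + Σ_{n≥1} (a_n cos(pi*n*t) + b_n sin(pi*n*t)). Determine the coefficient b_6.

b_6 = ∫_{-1}^{1} h(t) sin(6*pi*t) dt.
h is odd and sin(6*pi*t) is odd, so the integrand is even and b_6 = 2 ∫_0^{1} h(t) sin(6*pi*t) dt.
Integrating by parts three times (tabular method), an antiderivative of (-2*t**3 - 3*t) sin(6*pi*t) is t**3*cos(6*pi*t)/(3*pi) - t**2*sin(6*pi*t)/(6*pi**2) - t*cos(6*pi*t)/(18*pi**3) + t*cos(6*pi*t)/(2*pi) - sin(6*pi*t)/(12*pi**2) + sin(6*pi*t)/(108*pi**4); evaluating from 0 to 1: ∫_{0}^{1} (-2*t**3 - 3*t) sin(6*pi*t) dt = ((-1 + 15*pi**2)/(18*pi**3)) - (0) = (-1 + 15*pi**2)/(18*pi**3).
Hence b_6 = 2·((-1 + 15*pi**2)/(18*pi**3)) = (-1 + 15*pi**2)/(9*pi**3).

(-1 + 15*pi**2)/(9*pi**3)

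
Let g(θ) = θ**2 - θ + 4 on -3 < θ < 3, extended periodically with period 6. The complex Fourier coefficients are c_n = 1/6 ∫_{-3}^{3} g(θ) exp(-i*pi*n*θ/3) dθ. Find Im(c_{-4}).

3/(4*pi)

Since g is real-valued, Im(c_{-4}) = -1/6 ∫_{-3}^{3} g(θ) sin(-4*pi*θ/3) dθ = b_{4}/2.
Integrating by parts twice (tabular method), an antiderivative of (θ**2 - θ + 4) sin(-4*pi*θ/3) is 3*θ**2*cos(4*pi*θ/3)/(4*pi) - 9*θ*sin(4*pi*θ/3)/(8*pi**2) - 3*θ*cos(4*pi*θ/3)/(4*pi) + 9*sin(4*pi*θ/3)/(16*pi**2) - 27*cos(4*pi*θ/3)/(32*pi**3) + 3*cos(4*pi*θ/3)/pi; evaluating from -3 to 3: ∫_{-3}^{3} (θ**2 - θ + 4) sin(-4*pi*θ/3) dθ = (3*(-9 + 80*pi**2)/(32*pi**3)) - (-27/(32*pi**3) + 12/pi) = -9/(2*pi).
Hence Im(c_{-4}) = (-1/6)·(-9/(2*pi)) = 3/(4*pi).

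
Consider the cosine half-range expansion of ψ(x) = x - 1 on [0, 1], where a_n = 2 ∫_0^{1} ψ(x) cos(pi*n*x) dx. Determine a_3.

-4/(9*pi**2)

a_3 = 2 ∫_0^{1} (x - 1) cos(3*pi*x) dx.
Integrating by parts (boundary term plus one more integral), an antiderivative of (x - 1) cos(3*pi*x) is x*sin(3*pi*x)/(3*pi) - sin(3*pi*x)/(3*pi) + cos(3*pi*x)/(9*pi**2); evaluating from 0 to 1: ∫_{0}^{1} (x - 1) cos(3*pi*x) dx = (-1/(9*pi**2)) - (1/(9*pi**2)) = -2/(9*pi**2).
Hence a_3 = 2·(-2/(9*pi**2)) = -4/(9*pi**2).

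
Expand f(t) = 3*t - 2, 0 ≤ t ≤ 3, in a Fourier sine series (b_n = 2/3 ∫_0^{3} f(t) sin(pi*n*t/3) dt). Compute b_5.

2/pi

b_5 = 2/3 ∫_0^{3} (3*t - 2) sin(5*pi*t/3) dt.
Integrating by parts (boundary term plus one more integral), an antiderivative of (3*t - 2) sin(5*pi*t/3) is -9*t*cos(5*pi*t/3)/(5*pi) + 27*sin(5*pi*t/3)/(25*pi**2) + 6*cos(5*pi*t/3)/(5*pi); evaluating from 0 to 3: ∫_{0}^{3} (3*t - 2) sin(5*pi*t/3) dt = (21/(5*pi)) - (6/(5*pi)) = 3/pi.
Hence b_5 = (2/3)·(3/pi) = 2/pi.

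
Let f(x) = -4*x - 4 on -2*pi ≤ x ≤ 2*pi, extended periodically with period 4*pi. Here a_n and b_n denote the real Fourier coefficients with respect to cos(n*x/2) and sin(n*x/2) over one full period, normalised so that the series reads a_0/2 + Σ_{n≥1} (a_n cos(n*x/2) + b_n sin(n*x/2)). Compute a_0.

a_0 = (1/(2*pi)) ∫_{-2*pi}^{2*pi} f(x) dx = (1/(2*pi)) · (-16*pi) = -8.

-8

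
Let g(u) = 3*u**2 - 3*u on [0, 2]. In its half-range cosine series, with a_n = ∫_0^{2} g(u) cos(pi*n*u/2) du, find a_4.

3/pi**2

a_4 = ∫_0^{2} (3*u**2 - 3*u) cos(2*pi*u) du.
Integrating by parts twice (tabular method), an antiderivative of (3*u**2 - 3*u) cos(2*pi*u) is 3*u**2*sin(2*pi*u)/(2*pi) - 3*u*sin(2*pi*u)/(2*pi) + 3*u*cos(2*pi*u)/(2*pi**2) - 3*sin(2*pi*u)/(4*pi**3) - 3*cos(2*pi*u)/(4*pi**2); evaluating from 0 to 2: ∫_{0}^{2} (3*u**2 - 3*u) cos(2*pi*u) du = (9/(4*pi**2)) - (-3/(4*pi**2)) = 3/pi**2.
Hence a_4 = 3/pi**2.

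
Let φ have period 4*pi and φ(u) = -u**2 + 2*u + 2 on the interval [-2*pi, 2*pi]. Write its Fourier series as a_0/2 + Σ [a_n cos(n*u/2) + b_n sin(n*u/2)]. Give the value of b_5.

b_5 = (1/(2*pi)) ∫_{-2*pi}^{2*pi} φ(u) sin(5*u/2) du.
Integrating by parts twice (tabular method), an antiderivative of (-u**2 + 2*u + 2) sin(5*u/2) is 2*u**2*cos(5*u/2)/5 - 8*u*sin(5*u/2)/25 - 4*u*cos(5*u/2)/5 + 8*sin(5*u/2)/25 - 116*cos(5*u/2)/125; evaluating from -2*pi to 2*pi: ∫_{-2*pi}^{2*pi} (-u**2 + 2*u + 2) sin(5*u/2) du = (-8*pi**2/5 + 116/125 + 8*pi/5) - (-8*pi**2/5 - 8*pi/5 + 116/125) = 16*pi/5.
Hence b_5 = (1/(2*pi))·(16*pi/5) = 8/5.

8/5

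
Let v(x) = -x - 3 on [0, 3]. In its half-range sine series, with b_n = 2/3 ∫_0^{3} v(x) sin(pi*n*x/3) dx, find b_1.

b_1 = 2/3 ∫_0^{3} (-x - 3) sin(pi*x/3) dx.
Integrating by parts (boundary term plus one more integral), an antiderivative of (-x - 3) sin(pi*x/3) is 3*x*cos(pi*x/3)/pi - 9*sin(pi*x/3)/pi**2 + 9*cos(pi*x/3)/pi; evaluating from 0 to 3: ∫_{0}^{3} (-x - 3) sin(pi*x/3) dx = (-18/pi) - (9/pi) = -27/pi.
Hence b_1 = (2/3)·(-27/pi) = -18/pi.

-18/pi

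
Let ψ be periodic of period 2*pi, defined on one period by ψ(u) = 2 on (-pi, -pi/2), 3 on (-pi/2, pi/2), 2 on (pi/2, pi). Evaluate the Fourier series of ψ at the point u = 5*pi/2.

5/2

u = 5*pi/2 differs from u = pi/2 by 1 full period(s), and the series is 2*pi-periodic.
At u = pi/2 the one-sided limits are ψ(pi/2^-) = 3 and ψ(pi/2^+) = 2.
By Dirichlet's theorem the series converges to their average, [(3) + (2)]/2 = 5/2.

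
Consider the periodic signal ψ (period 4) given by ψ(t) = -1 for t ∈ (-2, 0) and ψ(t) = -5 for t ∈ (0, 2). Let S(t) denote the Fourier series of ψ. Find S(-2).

-3

At t = -2 the one-sided limits are ψ(-2^-) = -5 and ψ(-2^+) = -1.
By Dirichlet's theorem the series converges to their average, [(-5) + (-1)]/2 = -3.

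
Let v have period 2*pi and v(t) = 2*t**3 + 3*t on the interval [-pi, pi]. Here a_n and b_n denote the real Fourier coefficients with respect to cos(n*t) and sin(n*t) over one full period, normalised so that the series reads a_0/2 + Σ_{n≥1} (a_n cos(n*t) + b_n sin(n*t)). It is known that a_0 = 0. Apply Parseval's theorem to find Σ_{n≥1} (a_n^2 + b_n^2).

Parseval: a_0^2/2 + Σ_{n≥1} (a_n^2+b_n^2) = 1/pi ∫_{-pi}^{pi} v(t)^2 dt = 2*pi**2*(105 + 84*pi**2 + 20*pi**4)/35.
Subtract a_0^2/2 = 0: Σ (a_n^2+b_n^2) = 2*pi**2*(105 + 84*pi**2 + 20*pi**4)/35.

2*pi**2*(105 + 84*pi**2 + 20*pi**4)/35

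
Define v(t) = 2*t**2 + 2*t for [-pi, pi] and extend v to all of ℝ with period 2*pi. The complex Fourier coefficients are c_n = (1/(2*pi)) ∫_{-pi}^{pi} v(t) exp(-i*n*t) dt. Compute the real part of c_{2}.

Since v is real-valued, Re(c_{2}) = (1/(2*pi)) ∫_{-pi}^{pi} v(t) cos(2*t) dt = a_{2}/2.
Integrating by parts twice (tabular method), an antiderivative of (2*t**2 + 2*t) cos(2*t) is t**2*sin(2*t) + t*sin(2*t) + t*cos(2*t) - sin(2*t)/2 + cos(2*t)/2; evaluating from -pi to pi: ∫_{-pi}^{pi} (2*t**2 + 2*t) cos(2*t) dt = (1/2 + pi) - (1/2 - pi) = 2*pi.
Hence Re(c_{2}) = (1/(2*pi))·(2*pi) = 1.

1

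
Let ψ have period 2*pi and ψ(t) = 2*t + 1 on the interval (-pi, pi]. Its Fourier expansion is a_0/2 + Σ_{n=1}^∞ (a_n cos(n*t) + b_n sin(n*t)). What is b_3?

4/3

b_3 = 1/pi ∫_{-pi}^{pi} ψ(t) sin(3*t) dt.
Integrating by parts (boundary term plus one more integral), an antiderivative of (2*t + 1) sin(3*t) is -2*t*cos(3*t)/3 + 2*sin(3*t)/9 - cos(3*t)/3; evaluating from -pi to pi: ∫_{-pi}^{pi} (2*t + 1) sin(3*t) dt = (1/3 + 2*pi/3) - (1/3 - 2*pi/3) = 4*pi/3.
Hence b_3 = (1/pi)·(4*pi/3) = 4/3.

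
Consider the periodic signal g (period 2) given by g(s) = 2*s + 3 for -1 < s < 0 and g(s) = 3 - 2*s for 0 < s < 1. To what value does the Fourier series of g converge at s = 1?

g is continuous at s = 1 with value 1, so the series converges to 1 there.

1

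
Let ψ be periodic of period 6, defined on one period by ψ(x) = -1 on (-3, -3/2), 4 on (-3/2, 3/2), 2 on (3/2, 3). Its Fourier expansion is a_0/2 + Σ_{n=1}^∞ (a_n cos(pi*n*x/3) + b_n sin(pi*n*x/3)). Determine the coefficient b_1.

b_1 = 1/3 ∫_{-3}^{3} ψ(x) sin(pi*x/3) dx.
Split the integral at the breakpoints.
Directly, an antiderivative of (-1) sin(pi*x/3) is 3*cos(pi*x/3)/pi; evaluating from -3 to -3/2: ∫_{-3}^{-3/2} (-1) sin(pi*x/3) dx = (0) - (-3/pi) = 3/pi.
Directly, an antiderivative of (4) sin(pi*x/3) is -12*cos(pi*x/3)/pi; evaluating from -3/2 to 3/2: ∫_{-3/2}^{3/2} (4) sin(pi*x/3) dx = (0) - (0) = 0.
Directly, an antiderivative of (2) sin(pi*x/3) is -6*cos(pi*x/3)/pi; evaluating from 3/2 to 3: ∫_{3/2}^{3} (2) sin(pi*x/3) dx = (6/pi) - (0) = 6/pi.
Summing the pieces and multiplying by (1/3) gives b_1 = 3/pi.

3/pi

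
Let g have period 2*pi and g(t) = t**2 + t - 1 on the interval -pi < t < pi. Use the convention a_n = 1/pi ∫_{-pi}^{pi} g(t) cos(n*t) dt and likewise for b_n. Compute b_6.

-1/3

b_6 = 1/pi ∫_{-pi}^{pi} g(t) sin(6*t) dt.
Integrating by parts twice (tabular method), an antiderivative of (t**2 + t - 1) sin(6*t) is -t**2*cos(6*t)/6 + t*sin(6*t)/18 - t*cos(6*t)/6 + sin(6*t)/36 + 19*cos(6*t)/108; evaluating from -pi to pi: ∫_{-pi}^{pi} (t**2 + t - 1) sin(6*t) dt = (-pi**2/6 - pi/6 + 19/108) - (-pi**2/6 + 19/108 + pi/6) = -pi/3.
Hence b_6 = (1/pi)·(-pi/3) = -1/3.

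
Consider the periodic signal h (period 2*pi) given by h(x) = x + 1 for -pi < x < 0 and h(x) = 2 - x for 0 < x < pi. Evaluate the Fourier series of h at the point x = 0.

3/2

At x = 0 the one-sided limits are h(0^-) = 1 and h(0^+) = 2.
By Dirichlet's theorem the series converges to their average, [(1) + (2)]/2 = 3/2.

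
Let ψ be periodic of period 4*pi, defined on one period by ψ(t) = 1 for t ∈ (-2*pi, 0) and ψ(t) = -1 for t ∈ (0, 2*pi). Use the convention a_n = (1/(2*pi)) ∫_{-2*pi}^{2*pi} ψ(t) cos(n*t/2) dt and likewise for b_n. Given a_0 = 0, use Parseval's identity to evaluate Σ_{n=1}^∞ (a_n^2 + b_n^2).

2

Parseval: a_0^2/2 + Σ_{n≥1} (a_n^2+b_n^2) = (1/(2*pi)) ∫_{-2*pi}^{2*pi} ψ(t)^2 dt = 2.
Subtract a_0^2/2 = 0: Σ (a_n^2+b_n^2) = 2.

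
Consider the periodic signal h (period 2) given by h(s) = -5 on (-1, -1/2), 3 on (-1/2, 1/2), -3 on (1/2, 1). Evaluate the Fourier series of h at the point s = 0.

3

h is continuous at s = 0 with value 3, so the series converges to 3 there.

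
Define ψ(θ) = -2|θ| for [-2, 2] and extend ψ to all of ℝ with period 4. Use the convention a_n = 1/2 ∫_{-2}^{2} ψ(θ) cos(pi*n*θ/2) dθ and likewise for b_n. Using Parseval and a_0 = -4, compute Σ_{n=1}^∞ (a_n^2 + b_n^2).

Parseval: a_0^2/2 + Σ_{n≥1} (a_n^2+b_n^2) = 1/2 ∫_{-2}^{2} ψ(θ)^2 dθ = 32/3.
Subtract a_0^2/2 = 8: Σ (a_n^2+b_n^2) = 8/3.

8/3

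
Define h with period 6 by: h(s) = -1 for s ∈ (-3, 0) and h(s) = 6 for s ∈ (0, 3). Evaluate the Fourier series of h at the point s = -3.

At s = -3 the one-sided limits are h(-3^-) = 6 and h(-3^+) = -1.
By Dirichlet's theorem the series converges to their average, [(6) + (-1)]/2 = 5/2.

5/2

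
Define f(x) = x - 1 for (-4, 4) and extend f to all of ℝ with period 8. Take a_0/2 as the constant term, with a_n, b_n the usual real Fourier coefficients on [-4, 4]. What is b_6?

-4/(3*pi)

b_6 = 1/4 ∫_{-4}^{4} f(x) sin(3*pi*x/2) dx.
Integrating by parts (boundary term plus one more integral), an antiderivative of (x - 1) sin(3*pi*x/2) is -2*x*cos(3*pi*x/2)/(3*pi) + 4*sin(3*pi*x/2)/(9*pi**2) + 2*cos(3*pi*x/2)/(3*pi); evaluating from -4 to 4: ∫_{-4}^{4} (x - 1) sin(3*pi*x/2) dx = (-2/pi) - (10/(3*pi)) = -16/(3*pi).
Hence b_6 = (1/4)·(-16/(3*pi)) = -4/(3*pi).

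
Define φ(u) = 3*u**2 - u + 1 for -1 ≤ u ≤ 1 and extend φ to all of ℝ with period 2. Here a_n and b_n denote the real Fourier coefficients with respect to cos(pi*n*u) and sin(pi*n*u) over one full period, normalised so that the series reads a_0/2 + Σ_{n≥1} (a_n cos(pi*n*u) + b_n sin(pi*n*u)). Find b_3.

b_3 = ∫_{-1}^{1} φ(u) sin(3*pi*u) du.
Integrating by parts twice (tabular method), an antiderivative of (3*u**2 - u + 1) sin(3*pi*u) is -u**2*cos(3*pi*u)/pi + 2*u*sin(3*pi*u)/(3*pi**2) + u*cos(3*pi*u)/(3*pi) - sin(3*pi*u)/(9*pi**2) - cos(3*pi*u)/(3*pi) + 2*cos(3*pi*u)/(9*pi**3); evaluating from -1 to 1: ∫_{-1}^{1} (3*u**2 - u + 1) sin(3*pi*u) du = ((-2/9 + pi**2)/pi**3) - ((-2 + 15*pi**2)/(9*pi**3)) = -2/(3*pi).
Hence b_3 = -2/(3*pi).

-2/(3*pi)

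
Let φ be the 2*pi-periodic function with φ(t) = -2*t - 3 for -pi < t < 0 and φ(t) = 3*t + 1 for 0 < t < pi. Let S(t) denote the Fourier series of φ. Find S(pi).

-1 + 5*pi/2

t = pi differs from t = -pi by 1 full period(s), and the series is 2*pi-periodic.
At t = -pi the one-sided limits are φ(-pi^-) = 1 + 3*pi and φ(-pi^+) = -3 + 2*pi.
By Dirichlet's theorem the series converges to their average, [(1 + 3*pi) + (-3 + 2*pi)]/2 = -1 + 5*pi/2.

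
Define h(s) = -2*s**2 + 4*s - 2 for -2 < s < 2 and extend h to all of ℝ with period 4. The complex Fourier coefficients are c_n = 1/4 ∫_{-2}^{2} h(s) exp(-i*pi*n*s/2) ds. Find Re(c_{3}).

16/(9*pi**2)

Since h is real-valued, Re(c_{3}) = 1/4 ∫_{-2}^{2} h(s) cos(3*pi*s/2) ds = a_{3}/2.
Integrating by parts twice (tabular method), an antiderivative of (-2*s**2 + 4*s - 2) cos(3*pi*s/2) is -4*s**2*sin(3*pi*s/2)/(3*pi) + 8*s*sin(3*pi*s/2)/(3*pi) - 16*s*cos(3*pi*s/2)/(9*pi**2) - 4*sin(3*pi*s/2)/(3*pi) + 32*sin(3*pi*s/2)/(27*pi**3) + 16*cos(3*pi*s/2)/(9*pi**2); evaluating from -2 to 2: ∫_{-2}^{2} (-2*s**2 + 4*s - 2) cos(3*pi*s/2) ds = (16/(9*pi**2)) - (-16/(3*pi**2)) = 64/(9*pi**2).
Hence Re(c_{3}) = (1/4)·(64/(9*pi**2)) = 16/(9*pi**2).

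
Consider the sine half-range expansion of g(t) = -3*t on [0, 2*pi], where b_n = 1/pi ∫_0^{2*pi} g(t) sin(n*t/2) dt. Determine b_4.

b_4 = 1/pi ∫_0^{2*pi} (-3*t) sin(2*t) dt.
Integrating by parts (boundary term plus one more integral), an antiderivative of (-3*t) sin(2*t) is 3*t*cos(2*t)/2 - 3*sin(2*t)/4; evaluating from 0 to 2*pi: ∫_{0}^{2*pi} (-3*t) sin(2*t) dt = (3*pi) - (0) = 3*pi.
Hence b_4 = (1/pi)·(3*pi) = 3.

3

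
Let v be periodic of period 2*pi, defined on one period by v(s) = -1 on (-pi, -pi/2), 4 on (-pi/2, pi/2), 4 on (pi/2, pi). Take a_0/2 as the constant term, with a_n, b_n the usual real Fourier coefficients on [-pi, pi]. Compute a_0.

11/2

a_0 = 1/pi ∫_{-pi}^{pi} v(s) ds = 1/pi · (11*pi/2) = 11/2.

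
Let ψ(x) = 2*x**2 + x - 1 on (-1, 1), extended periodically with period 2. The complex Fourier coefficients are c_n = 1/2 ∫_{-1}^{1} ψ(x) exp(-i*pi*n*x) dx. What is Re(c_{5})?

Since ψ is real-valued, Re(c_{5}) = 1/2 ∫_{-1}^{1} ψ(x) cos(5*pi*x) dx = a_{5}/2.
Integrating by parts twice (tabular method), an antiderivative of (2*x**2 + x - 1) cos(5*pi*x) is 2*x**2*sin(5*pi*x)/(5*pi) + x*sin(5*pi*x)/(5*pi) + 4*x*cos(5*pi*x)/(25*pi**2) - sin(5*pi*x)/(5*pi) - 4*sin(5*pi*x)/(125*pi**3) + cos(5*pi*x)/(25*pi**2); evaluating from -1 to 1: ∫_{-1}^{1} (2*x**2 + x - 1) cos(5*pi*x) dx = (-1/(5*pi**2)) - (3/(25*pi**2)) = -8/(25*pi**2).
Hence Re(c_{5}) = (1/2)·(-8/(25*pi**2)) = -4/(25*pi**2).

-4/(25*pi**2)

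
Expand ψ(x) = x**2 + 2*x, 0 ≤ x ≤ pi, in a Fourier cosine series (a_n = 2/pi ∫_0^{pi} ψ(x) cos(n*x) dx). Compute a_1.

a_1 = 2/pi ∫_0^{pi} (x**2 + 2*x) cos(x) dx.
Integrating by parts twice (tabular method), an antiderivative of (x**2 + 2*x) cos(x) is x**2*sin(x) + 2*x*sin(x) + 2*x*cos(x) - 2*sin(x) + 2*cos(x); evaluating from 0 to pi: ∫_{0}^{pi} (x**2 + 2*x) cos(x) dx = (-2*pi - 2) - (2) = -2*pi - 4.
Hence a_1 = (2/pi)·(-2*pi - 4) = -4 - 8/pi.

-4 - 8/pi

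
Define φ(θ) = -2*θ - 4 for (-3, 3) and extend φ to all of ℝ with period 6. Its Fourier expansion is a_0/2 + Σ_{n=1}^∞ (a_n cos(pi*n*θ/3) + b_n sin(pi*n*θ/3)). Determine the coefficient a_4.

a_4 = 1/3 ∫_{-3}^{3} φ(θ) cos(4*pi*θ/3) dθ.
Integrating by parts (boundary term plus one more integral), an antiderivative of (-2*θ - 4) cos(4*pi*θ/3) is -3*θ*sin(4*pi*θ/3)/(2*pi) - 3*sin(4*pi*θ/3)/pi - 9*cos(4*pi*θ/3)/(8*pi**2); evaluating from -3 to 3: ∫_{-3}^{3} (-2*θ - 4) cos(4*pi*θ/3) dθ = (-9/(8*pi**2)) - (-9/(8*pi**2)) = 0.
Hence a_4 = (1/3)·(0) = 0.

0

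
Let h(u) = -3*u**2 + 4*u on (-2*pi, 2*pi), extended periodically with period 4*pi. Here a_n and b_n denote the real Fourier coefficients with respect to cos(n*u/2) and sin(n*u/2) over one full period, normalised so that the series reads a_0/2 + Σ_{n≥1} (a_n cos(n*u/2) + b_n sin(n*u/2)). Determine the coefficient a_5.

48/25

a_5 = (1/(2*pi)) ∫_{-2*pi}^{2*pi} h(u) cos(5*u/2) du.
Integrating by parts twice (tabular method), an antiderivative of (-3*u**2 + 4*u) cos(5*u/2) is -6*u**2*sin(5*u/2)/5 + 8*u*sin(5*u/2)/5 - 24*u*cos(5*u/2)/25 + 48*sin(5*u/2)/125 + 16*cos(5*u/2)/25; evaluating from -2*pi to 2*pi: ∫_{-2*pi}^{2*pi} (-3*u**2 + 4*u) cos(5*u/2) du = (-16/25 + 48*pi/25) - (-48*pi/25 - 16/25) = 96*pi/25.
Hence a_5 = (1/(2*pi))·(96*pi/25) = 48/25.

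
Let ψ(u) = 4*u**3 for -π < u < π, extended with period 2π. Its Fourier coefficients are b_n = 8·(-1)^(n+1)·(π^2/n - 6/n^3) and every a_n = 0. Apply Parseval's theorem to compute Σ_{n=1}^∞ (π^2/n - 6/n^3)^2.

Parseval: Σ b_n^2 = (1/π) ∫_{-π}^{π} ψ(u)^2 du = 32*pi**6/7.
b_n^2 = 64·(π^2/n - 6/n^3)^2, so the sum equals (32*pi**6/7)/64 = pi**6/14.

pi**6/14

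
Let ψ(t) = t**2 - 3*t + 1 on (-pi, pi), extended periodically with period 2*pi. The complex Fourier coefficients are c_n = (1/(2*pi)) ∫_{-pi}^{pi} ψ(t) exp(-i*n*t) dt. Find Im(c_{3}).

1

Since ψ is real-valued, Im(c_{3}) = -(1/(2*pi)) ∫_{-pi}^{pi} ψ(t) sin(3*t) dt = -b_{3}/2.
Integrating by parts twice (tabular method), an antiderivative of (t**2 - 3*t + 1) sin(3*t) is -t**2*cos(3*t)/3 + 2*t*sin(3*t)/9 + t*cos(3*t) - sin(3*t)/3 - 7*cos(3*t)/27; evaluating from -pi to pi: ∫_{-pi}^{pi} (t**2 - 3*t + 1) sin(3*t) dt = (-pi + 7/27 + pi**2/3) - (7/27 + pi + pi**2/3) = -2*pi.
Hence Im(c_{3}) = (-1/(2*pi))·(-2*pi) = 1.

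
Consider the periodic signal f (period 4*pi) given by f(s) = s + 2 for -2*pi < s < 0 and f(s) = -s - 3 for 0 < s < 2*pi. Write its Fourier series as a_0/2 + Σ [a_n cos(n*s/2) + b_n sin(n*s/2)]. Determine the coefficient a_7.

8/(49*pi)

a_7 = (1/(2*pi)) ∫_{-2*pi}^{2*pi} f(s) cos(7*s/2) ds.
Split the integral at the breakpoints.
Integrating by parts (boundary term plus one more integral), an antiderivative of (s + 2) cos(7*s/2) is 2*s*sin(7*s/2)/7 + 4*sin(7*s/2)/7 + 4*cos(7*s/2)/49; evaluating from -2*pi to 0: ∫_{-2*pi}^{0} (s + 2) cos(7*s/2) ds = (4/49) - (-4/49) = 8/49.
Integrating by parts (boundary term plus one more integral), an antiderivative of (-s - 3) cos(7*s/2) is -2*s*sin(7*s/2)/7 - 6*sin(7*s/2)/7 - 4*cos(7*s/2)/49; evaluating from 0 to 2*pi: ∫_{0}^{2*pi} (-s - 3) cos(7*s/2) ds = (4/49) - (-4/49) = 8/49.
Summing the pieces and multiplying by (1/(2*pi)) gives a_7 = 8/(49*pi).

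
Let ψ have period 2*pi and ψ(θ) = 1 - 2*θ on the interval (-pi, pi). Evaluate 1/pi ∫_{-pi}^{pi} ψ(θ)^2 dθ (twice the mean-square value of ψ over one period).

1/pi ∫_{-pi}^{pi} ψ(θ)^2 dθ = 1/pi · (2*pi + 8*pi**3/3) = 2 + 8*pi**2/3.

2 + 8*pi**2/3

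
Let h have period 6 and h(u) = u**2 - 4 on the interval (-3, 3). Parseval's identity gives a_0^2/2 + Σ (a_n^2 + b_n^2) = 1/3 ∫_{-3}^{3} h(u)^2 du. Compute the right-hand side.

1/3 ∫_{-3}^{3} h(u)^2 du = 1/3 · (246/5) = 82/5.

82/5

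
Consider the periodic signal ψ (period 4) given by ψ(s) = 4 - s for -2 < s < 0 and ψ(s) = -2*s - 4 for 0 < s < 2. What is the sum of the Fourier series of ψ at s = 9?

-6

s = 9 differs from s = 1 by 2 full period(s), and the series is 4-periodic.
ψ is continuous at s = 1 with value -6, so the series converges to -6 there.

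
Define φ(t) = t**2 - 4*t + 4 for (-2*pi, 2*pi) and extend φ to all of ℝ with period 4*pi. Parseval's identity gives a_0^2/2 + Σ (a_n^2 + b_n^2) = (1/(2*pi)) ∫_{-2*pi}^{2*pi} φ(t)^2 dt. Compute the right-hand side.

(1/(2*pi)) ∫_{-2*pi}^{2*pi} φ(t)^2 dt = (1/(2*pi)) · (64*pi*(5 + pi**4 + 10*pi**2)/5) = 32 + 32*pi**4/5 + 64*pi**2.

32 + 32*pi**4/5 + 64*pi**2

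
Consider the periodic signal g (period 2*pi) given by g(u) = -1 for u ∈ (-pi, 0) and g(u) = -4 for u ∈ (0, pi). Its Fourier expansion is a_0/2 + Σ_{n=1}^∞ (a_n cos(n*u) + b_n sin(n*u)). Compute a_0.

-5

a_0 = 1/pi ∫_{-pi}^{pi} g(u) du = 1/pi · (-5*pi) = -5.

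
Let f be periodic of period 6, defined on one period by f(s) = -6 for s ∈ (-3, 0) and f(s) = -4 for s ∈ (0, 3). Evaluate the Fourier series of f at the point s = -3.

At s = -3 the one-sided limits are f(-3^-) = -4 and f(-3^+) = -6.
By Dirichlet's theorem the series converges to their average, [(-4) + (-6)]/2 = -5.

-5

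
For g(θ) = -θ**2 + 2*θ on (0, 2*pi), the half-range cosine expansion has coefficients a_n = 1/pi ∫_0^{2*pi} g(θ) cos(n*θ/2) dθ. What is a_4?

a_4 = 1/pi ∫_0^{2*pi} (-θ**2 + 2*θ) cos(2*θ) dθ.
Integrating by parts twice (tabular method), an antiderivative of (-θ**2 + 2*θ) cos(2*θ) is -θ**2*sin(2*θ)/2 + θ*sin(2*θ) - θ*cos(2*θ)/2 + sin(2*θ)/4 + cos(2*θ)/2; evaluating from 0 to 2*pi: ∫_{0}^{2*pi} (-θ**2 + 2*θ) cos(2*θ) dθ = (1/2 - pi) - (1/2) = -pi.
Hence a_4 = (1/pi)·(-pi) = -1.

-1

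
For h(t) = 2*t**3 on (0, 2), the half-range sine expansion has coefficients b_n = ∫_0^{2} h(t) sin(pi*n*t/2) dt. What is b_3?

32*(-2 + 3*pi**2)/(9*pi**3)

b_3 = ∫_0^{2} (2*t**3) sin(3*pi*t/2) dt.
Integrating by parts three times (tabular method), an antiderivative of (2*t**3) sin(3*pi*t/2) is -4*t**3*cos(3*pi*t/2)/(3*pi) + 8*t**2*sin(3*pi*t/2)/(3*pi**2) + 32*t*cos(3*pi*t/2)/(9*pi**3) - 64*sin(3*pi*t/2)/(27*pi**4); evaluating from 0 to 2: ∫_{0}^{2} (2*t**3) sin(3*pi*t/2) dt = (32*(-2 + 3*pi**2)/(9*pi**3)) - (0) = 32*(-2 + 3*pi**2)/(9*pi**3).
Hence b_3 = 32*(-2 + 3*pi**2)/(9*pi**3).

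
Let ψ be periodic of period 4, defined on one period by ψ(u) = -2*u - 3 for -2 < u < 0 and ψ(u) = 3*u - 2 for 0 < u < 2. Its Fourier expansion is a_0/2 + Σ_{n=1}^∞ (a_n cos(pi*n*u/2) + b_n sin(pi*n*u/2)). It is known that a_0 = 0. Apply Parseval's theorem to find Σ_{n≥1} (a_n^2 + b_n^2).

19/3

Parseval: a_0^2/2 + Σ_{n≥1} (a_n^2+b_n^2) = 1/2 ∫_{-2}^{2} ψ(u)^2 du = 19/3.
Subtract a_0^2/2 = 0: Σ (a_n^2+b_n^2) = 19/3.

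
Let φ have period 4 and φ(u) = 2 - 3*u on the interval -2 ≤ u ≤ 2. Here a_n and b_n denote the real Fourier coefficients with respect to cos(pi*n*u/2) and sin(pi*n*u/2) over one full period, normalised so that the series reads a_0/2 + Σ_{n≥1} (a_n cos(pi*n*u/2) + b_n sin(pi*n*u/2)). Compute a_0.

a_0 = 1/2 ∫_{-2}^{2} φ(u) du = 1/2 · (8) = 4.

4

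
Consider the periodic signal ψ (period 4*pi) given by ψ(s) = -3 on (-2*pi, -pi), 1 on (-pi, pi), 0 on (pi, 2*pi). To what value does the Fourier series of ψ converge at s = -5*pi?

s = -5*pi differs from s = -pi by -1 full period(s), and the series is 4*pi-periodic.
At s = -pi the one-sided limits are ψ(-pi^-) = -3 and ψ(-pi^+) = 1.
By Dirichlet's theorem the series converges to their average, [(-3) + (1)]/2 = -1.

-1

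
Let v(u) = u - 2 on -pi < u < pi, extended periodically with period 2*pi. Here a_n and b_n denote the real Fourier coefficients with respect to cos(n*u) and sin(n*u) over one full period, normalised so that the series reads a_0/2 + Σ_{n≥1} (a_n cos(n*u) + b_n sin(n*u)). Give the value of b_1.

2

b_1 = 1/pi ∫_{-pi}^{pi} v(u) sin(u) du.
Integrating by parts (boundary term plus one more integral), an antiderivative of (u - 2) sin(u) is -u*cos(u) + sin(u) + 2*cos(u); evaluating from -pi to pi: ∫_{-pi}^{pi} (u - 2) sin(u) du = (-2 + pi) - (-pi - 2) = 2*pi.
Hence b_1 = (1/pi)·(2*pi) = 2.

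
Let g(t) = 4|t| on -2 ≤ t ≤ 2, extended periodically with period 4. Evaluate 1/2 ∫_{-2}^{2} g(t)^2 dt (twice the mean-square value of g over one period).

1/2 ∫_{-2}^{2} g(t)^2 dt = 1/2 · (256/3) = 128/3.

128/3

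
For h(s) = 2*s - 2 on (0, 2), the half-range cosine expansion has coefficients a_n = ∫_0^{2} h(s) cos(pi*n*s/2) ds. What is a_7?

a_7 = ∫_0^{2} (2*s - 2) cos(7*pi*s/2) ds.
Integrating by parts (boundary term plus one more integral), an antiderivative of (2*s - 2) cos(7*pi*s/2) is 4*s*sin(7*pi*s/2)/(7*pi) - 4*sin(7*pi*s/2)/(7*pi) + 8*cos(7*pi*s/2)/(49*pi**2); evaluating from 0 to 2: ∫_{0}^{2} (2*s - 2) cos(7*pi*s/2) ds = (-8/(49*pi**2)) - (8/(49*pi**2)) = -16/(49*pi**2).
Hence a_7 = -16/(49*pi**2).

-16/(49*pi**2)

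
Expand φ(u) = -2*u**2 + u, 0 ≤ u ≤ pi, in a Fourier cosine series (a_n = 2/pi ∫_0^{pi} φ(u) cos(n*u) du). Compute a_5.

4*(-1 + 2*pi)/(25*pi)

a_5 = 2/pi ∫_0^{pi} (-2*u**2 + u) cos(5*u) du.
Integrating by parts twice (tabular method), an antiderivative of (-2*u**2 + u) cos(5*u) is -2*u**2*sin(5*u)/5 + u*sin(5*u)/5 - 4*u*cos(5*u)/25 + 4*sin(5*u)/125 + cos(5*u)/25; evaluating from 0 to pi: ∫_{0}^{pi} (-2*u**2 + u) cos(5*u) du = (-1/25 + 4*pi/25) - (1/25) = -2/25 + 4*pi/25.
Hence a_5 = (2/pi)·(-2/25 + 4*pi/25) = 4*(-1 + 2*pi)/(25*pi).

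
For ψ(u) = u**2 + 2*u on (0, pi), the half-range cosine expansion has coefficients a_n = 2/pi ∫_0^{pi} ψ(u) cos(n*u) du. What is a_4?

1/4

a_4 = 2/pi ∫_0^{pi} (u**2 + 2*u) cos(4*u) du.
Integrating by parts twice (tabular method), an antiderivative of (u**2 + 2*u) cos(4*u) is u**2*sin(4*u)/4 + u*sin(4*u)/2 + u*cos(4*u)/8 - sin(4*u)/32 + cos(4*u)/8; evaluating from 0 to pi: ∫_{0}^{pi} (u**2 + 2*u) cos(4*u) du = (1/8 + pi/8) - (1/8) = pi/8.
Hence a_4 = (2/pi)·(pi/8) = 1/4.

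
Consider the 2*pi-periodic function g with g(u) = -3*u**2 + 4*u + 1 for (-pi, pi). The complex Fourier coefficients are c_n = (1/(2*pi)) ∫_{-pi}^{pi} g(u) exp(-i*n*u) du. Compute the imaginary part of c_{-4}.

Since g is real-valued, Im(c_{-4}) = -(1/(2*pi)) ∫_{-pi}^{pi} g(u) sin(-4*u) du = b_{4}/2.
Integrating by parts twice (tabular method), an antiderivative of (-3*u**2 + 4*u + 1) sin(-4*u) is -3*u**2*cos(4*u)/4 + 3*u*sin(4*u)/8 + u*cos(4*u) - sin(4*u)/4 + 11*cos(4*u)/32; evaluating from -pi to pi: ∫_{-pi}^{pi} (-3*u**2 + 4*u + 1) sin(-4*u) du = (-3*pi**2/4 + 11/32 + pi) - (-3*pi**2/4 - pi + 11/32) = 2*pi.
Hence Im(c_{-4}) = (-1/(2*pi))·(2*pi) = -1.

-1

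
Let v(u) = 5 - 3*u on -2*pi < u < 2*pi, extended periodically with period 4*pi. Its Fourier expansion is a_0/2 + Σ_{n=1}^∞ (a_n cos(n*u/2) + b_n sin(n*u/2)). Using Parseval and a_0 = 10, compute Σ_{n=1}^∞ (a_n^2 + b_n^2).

24*pi**2

Parseval: a_0^2/2 + Σ_{n≥1} (a_n^2+b_n^2) = (1/(2*pi)) ∫_{-2*pi}^{2*pi} v(u)^2 du = 50 + 24*pi**2.
Subtract a_0^2/2 = 50: Σ (a_n^2+b_n^2) = 24*pi**2.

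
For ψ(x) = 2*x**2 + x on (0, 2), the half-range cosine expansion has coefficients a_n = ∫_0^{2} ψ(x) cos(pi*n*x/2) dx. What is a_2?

8/pi**2

a_2 = ∫_0^{2} (2*x**2 + x) cos(pi*x) dx.
Integrating by parts twice (tabular method), an antiderivative of (2*x**2 + x) cos(pi*x) is 2*x**2*sin(pi*x)/pi + x*sin(pi*x)/pi + 4*x*cos(pi*x)/pi**2 - 4*sin(pi*x)/pi**3 + cos(pi*x)/pi**2; evaluating from 0 to 2: ∫_{0}^{2} (2*x**2 + x) cos(pi*x) dx = (9/pi**2) - (pi**(-2)) = 8/pi**2.
Hence a_2 = 8/pi**2.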